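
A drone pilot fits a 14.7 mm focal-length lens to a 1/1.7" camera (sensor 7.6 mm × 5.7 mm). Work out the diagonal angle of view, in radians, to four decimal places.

0.6251 rad

Sensor diagonal = √(7.6² + 5.7²) = √90.2500 ≈ 9.5000 mm.
Angle of view α = 2·arctan(d/2f) with d = 9.5000 mm and f = 14.7 mm.
d/2f = 0.32313; arctan(0.32313) ≈ 0.3125 rad, so α ≈ 0.6251 rad.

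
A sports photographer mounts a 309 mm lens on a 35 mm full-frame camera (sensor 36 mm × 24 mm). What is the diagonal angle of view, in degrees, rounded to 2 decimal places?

8.01°

Sensor diagonal = √(36² + 24²) = √1872.0000 ≈ 43.2666 mm.
Angle of view α = 2·arctan(d/2f) with d = 43.2666 mm and f = 309 mm.
d/2f = 0.07001; arctan(0.07001) ≈ 4.0048°, so α ≈ 8.0096°.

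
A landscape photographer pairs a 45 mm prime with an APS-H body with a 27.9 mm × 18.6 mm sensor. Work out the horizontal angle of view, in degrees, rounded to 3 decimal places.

Angle of view α = 2·arctan(w/2f) with w = 27.9 mm and f = 45 mm.
w/2f = 0.31000; arctan(0.31000) ≈ 17.2234°, so α ≈ 34.4469°.

34.447°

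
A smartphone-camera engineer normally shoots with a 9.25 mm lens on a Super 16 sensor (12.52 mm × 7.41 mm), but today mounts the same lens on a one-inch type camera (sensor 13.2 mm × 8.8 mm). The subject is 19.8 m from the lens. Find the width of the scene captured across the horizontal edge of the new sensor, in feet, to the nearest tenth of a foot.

The focal length stays 9.25 mm; the relevant sensor dimension is now w = 13.2 mm. Object distance dₒ = 19.8 m = 19800 mm.
Thin-lens field width W = w·(dₒ − f)/f = 13.2 × (19800 − 9.25)/9.25 ≈ 28241.935 mm = 28241.935/304.8 ft = 92.6573 ft.

92.7 ft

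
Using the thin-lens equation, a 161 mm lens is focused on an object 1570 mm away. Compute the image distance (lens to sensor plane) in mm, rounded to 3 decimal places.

179.397 mm

1/dᵢ = 1/f − 1/dₒ = 1/161 − 1/1570 = 0.0055742 mm⁻¹.
dᵢ = 1/0.0055742 ≈ 179.3967 mm.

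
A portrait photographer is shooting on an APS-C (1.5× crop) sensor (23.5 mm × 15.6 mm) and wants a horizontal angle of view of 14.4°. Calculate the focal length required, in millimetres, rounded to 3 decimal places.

93.011 mm

From α = 2·arctan(w/2f) we get f = w / (2·tan(α/2)).
With w = 23.5 mm and α/2 = 7.2°, tan(α/2) ≈ 0.12633, so f ≈ 23.5 / 0.25266 ≈ 93.0108 mm.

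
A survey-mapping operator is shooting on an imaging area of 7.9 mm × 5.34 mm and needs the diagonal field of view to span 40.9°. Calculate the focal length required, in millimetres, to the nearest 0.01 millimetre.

Sensor diagonal = √(7.9² + 5.34²) = √90.9256 ≈ 9.5355 mm.
From α = 2·arctan(d/2f) we get f = d / (2·tan(α/2)).
With d = 9.5355 mm and α/2 = 20.45°, tan(α/2) ≈ 0.37289, so f ≈ 9.5355 / 0.74578 ≈ 12.7859 mm.

12.79 mm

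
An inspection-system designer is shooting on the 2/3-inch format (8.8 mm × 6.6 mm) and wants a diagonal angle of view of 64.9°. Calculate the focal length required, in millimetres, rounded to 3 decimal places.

8.650 mm

Sensor diagonal = √(8.8² + 6.6²) = √121.0000 ≈ 11.0000 mm.
From α = 2·arctan(d/2f) we get f = d / (2·tan(α/2)).
With d = 11.0000 mm and α/2 = 32.45°, tan(α/2) ≈ 0.63584, so f ≈ 11.0000 / 1.27169 ≈ 8.6499 mm.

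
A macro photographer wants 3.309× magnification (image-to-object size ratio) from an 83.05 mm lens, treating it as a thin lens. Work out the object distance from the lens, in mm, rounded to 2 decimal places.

With m = dᵢ/dₒ and 1/f = 1/dₒ + 1/dᵢ, substituting dᵢ = m·dₒ gives 1/f = (1 + 1/m)/dₒ, hence dₒ = f·(1 + 1/m).
dₒ = 83.05 × (1 + 1/3.309) = 83.05 × 1.30221 ≈ 108.148 mm.

108.15 mm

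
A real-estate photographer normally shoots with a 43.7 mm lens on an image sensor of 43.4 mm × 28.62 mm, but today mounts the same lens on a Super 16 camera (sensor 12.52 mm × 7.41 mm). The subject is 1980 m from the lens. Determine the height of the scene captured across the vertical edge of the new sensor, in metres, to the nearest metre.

The focal length stays 43.7 mm; the relevant sensor dimension is now h = 7.41 mm. Object distance dₒ = 1980 m = 1.98e+06 mm.
Thin-lens field height W = h·(dₒ − f)/f = 7.41 × (1.98e+06 − 43.7)/43.7 ≈ 335731.720 mm = 335.732 m.

336 m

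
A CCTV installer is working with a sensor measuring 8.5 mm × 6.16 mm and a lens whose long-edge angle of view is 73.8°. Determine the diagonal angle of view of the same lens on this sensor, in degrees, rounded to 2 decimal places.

85.68°

From the long-edge AOV: f = 8.5 / (2·tan(36.9°)) = 8.5 / 1.50164 ≈ 5.6605 mm.
Sensor diagonal = √(8.5² + 6.16²) = √110.1956 ≈ 10.4974 mm.
Diagonal AOV = 2·arctan(10.4974 / (2 × 5.6605)) = 2·arctan(0.92726) ≈ 85.6768°.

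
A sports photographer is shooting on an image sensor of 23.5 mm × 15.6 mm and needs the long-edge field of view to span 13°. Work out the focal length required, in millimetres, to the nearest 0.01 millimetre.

103.13 mm

From α = 2·arctan(w/2f) we get f = w / (2·tan(α/2)).
With w = 23.5 mm and α/2 = 6.5°, tan(α/2) ≈ 0.11394, so f ≈ 23.5 / 0.22787 ≈ 103.1284 mm.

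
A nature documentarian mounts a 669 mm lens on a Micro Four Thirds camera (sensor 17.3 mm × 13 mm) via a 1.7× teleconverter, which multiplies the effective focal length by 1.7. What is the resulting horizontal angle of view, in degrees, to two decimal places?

0.87°

Effective focal length f = 669 × 1.7 = 1137.3 mm.
α = 2·arctan(17.3 / (2 × 1137.3)) = 2·arctan(0.00761) ≈ 0.8715°.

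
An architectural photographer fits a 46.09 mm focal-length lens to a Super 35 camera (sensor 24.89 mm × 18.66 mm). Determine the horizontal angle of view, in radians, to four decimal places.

0.5275 rad

Angle of view α = 2·arctan(w/2f) with w = 24.89 mm and f = 46.09 mm.
w/2f = 0.27002; arctan(0.27002) ≈ 0.2637 rad, so α ≈ 0.5275 rad.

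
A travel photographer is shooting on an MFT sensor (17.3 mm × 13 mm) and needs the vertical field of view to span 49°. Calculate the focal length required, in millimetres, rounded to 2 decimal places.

From α = 2·arctan(h/2f) we get f = h / (2·tan(α/2)).
With h = 13 mm and α/2 = 24.5°, tan(α/2) ≈ 0.45573, so f ≈ 13 / 0.91145 ≈ 14.2629 mm.

14.26 mm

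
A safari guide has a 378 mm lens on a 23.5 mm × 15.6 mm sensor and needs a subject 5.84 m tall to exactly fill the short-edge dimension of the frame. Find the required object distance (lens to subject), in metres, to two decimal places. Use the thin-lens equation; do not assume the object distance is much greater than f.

141.89 m

W: 5.84 m = 5840 mm.
Magnification m = h/W = dᵢ/dₒ; combined with 1/f = 1/dₒ + 1/dᵢ this gives dₒ = f·(1 + W/h).
dₒ = 378 mm × (1 + 5840/15.6) = 378 × 375.3590 ≈ 141885.692 mm = 141.886 m.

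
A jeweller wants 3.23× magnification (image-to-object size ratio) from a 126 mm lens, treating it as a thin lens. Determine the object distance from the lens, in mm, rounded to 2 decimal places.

With m = dᵢ/dₒ and 1/f = 1/dₒ + 1/dᵢ, substituting dᵢ = m·dₒ gives 1/f = (1 + 1/m)/dₒ, hence dₒ = f·(1 + 1/m).
dₒ = 126 × (1 + 1/3.23) = 126 × 1.30960 ≈ 165.009 mm.

165.01 mm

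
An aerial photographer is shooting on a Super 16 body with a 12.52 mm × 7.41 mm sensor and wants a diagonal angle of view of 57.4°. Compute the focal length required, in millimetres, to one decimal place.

Sensor diagonal = √(12.52² + 7.41²) = √211.6585 ≈ 14.5485 mm.
From α = 2·arctan(d/2f) we get f = d / (2·tan(α/2)).
With d = 14.5485 mm and α/2 = 28.7°, tan(α/2) ≈ 0.54748, so f ≈ 14.5485 / 1.09497 ≈ 13.2867 mm.

13.3 mm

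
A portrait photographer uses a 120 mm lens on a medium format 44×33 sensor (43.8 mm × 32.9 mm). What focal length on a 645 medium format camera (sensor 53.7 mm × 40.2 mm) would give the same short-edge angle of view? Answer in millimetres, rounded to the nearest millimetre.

147 mm

Equal angle of view means equal height/f ratio, so f₂ = f₁ · (height₂/height₁) = 120 × 40.2/32.9.
f₂ = 120 × 1.22188 ≈ 146.626 mm.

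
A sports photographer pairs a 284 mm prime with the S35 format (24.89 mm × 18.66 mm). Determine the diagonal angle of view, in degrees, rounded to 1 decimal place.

6.3°

Sensor diagonal = √(24.89² + 18.66²) = √967.7077 ≈ 31.1080 mm.
Angle of view α = 2·arctan(d/2f) with d = 31.1080 mm and f = 284 mm.
d/2f = 0.05477; arctan(0.05477) ≈ 3.1348°, so α ≈ 6.2696°.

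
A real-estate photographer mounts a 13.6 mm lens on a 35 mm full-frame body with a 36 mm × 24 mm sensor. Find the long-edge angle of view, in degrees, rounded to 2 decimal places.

105.85°

Angle of view α = 2·arctan(w/2f) with w = 36 mm and f = 13.6 mm.
w/2f = 1.32353; arctan(1.32353) ≈ 52.9269°, so α ≈ 105.8539°.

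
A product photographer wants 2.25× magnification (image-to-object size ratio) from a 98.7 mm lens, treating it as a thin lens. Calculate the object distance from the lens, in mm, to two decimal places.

142.57 mm

With m = dᵢ/dₒ and 1/f = 1/dₒ + 1/dᵢ, substituting dᵢ = m·dₒ gives 1/f = (1 + 1/m)/dₒ, hence dₒ = f·(1 + 1/m).
dₒ = 98.7 × (1 + 1/2.25) = 98.7 × 1.44444 ≈ 142.567 mm.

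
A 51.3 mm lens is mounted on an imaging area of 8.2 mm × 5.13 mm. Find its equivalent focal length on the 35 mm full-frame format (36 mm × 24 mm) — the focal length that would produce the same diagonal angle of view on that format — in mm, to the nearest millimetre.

Sensor diagonal = √(8.2² + 5.13²) = √93.5569 ≈ 9.6725 mm.
Sensor diagonal = √(36² + 24²) = √1872.0000 ≈ 43.2666 mm.
Equal angle of view means equal diagonal/f ratio, so f₂ = f₁ · (diagonal₂/diagonal₁) = 51.3 × 43.2666/9.6725.
f₂ = 51.3 × 4.47317 ≈ 229.473 mm.

229 mm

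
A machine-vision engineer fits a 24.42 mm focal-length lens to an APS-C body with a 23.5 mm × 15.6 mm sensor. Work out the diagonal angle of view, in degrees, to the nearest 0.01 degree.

Sensor diagonal = √(23.5² + 15.6²) = √795.6100 ≈ 28.2066 mm.
Angle of view α = 2·arctan(d/2f) with d = 28.2066 mm and f = 24.42 mm.
d/2f = 0.57753; arctan(0.57753) ≈ 30.0077°, so α ≈ 60.0154°.

60.02°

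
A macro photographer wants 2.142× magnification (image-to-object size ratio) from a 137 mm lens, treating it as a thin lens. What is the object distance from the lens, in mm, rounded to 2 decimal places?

With m = dᵢ/dₒ and 1/f = 1/dₒ + 1/dᵢ, substituting dᵢ = m·dₒ gives 1/f = (1 + 1/m)/dₒ, hence dₒ = f·(1 + 1/m).
dₒ = 137 × (1 + 1/2.142) = 137 × 1.46685 ≈ 200.959 mm.

200.96 mm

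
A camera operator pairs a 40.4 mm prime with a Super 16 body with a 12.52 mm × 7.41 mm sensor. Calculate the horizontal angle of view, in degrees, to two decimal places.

Angle of view α = 2·arctan(w/2f) with w = 12.52 mm and f = 40.4 mm.
w/2f = 0.15495; arctan(0.15495) ≈ 8.8080°, so α ≈ 17.6159°.

17.62°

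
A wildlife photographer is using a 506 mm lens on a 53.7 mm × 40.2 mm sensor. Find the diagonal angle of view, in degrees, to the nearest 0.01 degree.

Sensor diagonal = √(53.7² + 40.2²) = √4499.7300 ≈ 67.0800 mm.
Angle of view α = 2·arctan(d/2f) with d = 67.0800 mm and f = 506 mm.
d/2f = 0.06628; arctan(0.06628) ≈ 3.7923°, so α ≈ 7.5846°.

7.58°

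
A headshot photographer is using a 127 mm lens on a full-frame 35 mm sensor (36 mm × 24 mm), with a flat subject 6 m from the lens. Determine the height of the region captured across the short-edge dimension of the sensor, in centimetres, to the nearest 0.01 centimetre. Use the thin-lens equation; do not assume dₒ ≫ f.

110.99 cm

dₒ: 6 m = 6000 mm.
Similar triangles through the lens centre give W/dₒ = h/dᵢ; with 1/f = 1/dₒ + 1/dᵢ this gives W = h·(dₒ − f)/f.
W = 24 mm × (6000 − 127) / 127 = 24 × 46.2441 ≈ 1109.858 mm = 110.986 cm.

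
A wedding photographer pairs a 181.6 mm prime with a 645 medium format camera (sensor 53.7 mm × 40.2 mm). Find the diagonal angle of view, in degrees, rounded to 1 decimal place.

20.9°

Sensor diagonal = √(53.7² + 40.2²) = √4499.7300 ≈ 67.0800 mm.
Angle of view α = 2·arctan(d/2f) with d = 67.0800 mm and f = 181.6 mm.
d/2f = 0.18469; arctan(0.18469) ≈ 10.4641°, so α ≈ 20.9283°.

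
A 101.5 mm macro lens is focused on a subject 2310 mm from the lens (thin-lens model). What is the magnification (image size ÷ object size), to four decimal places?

Thin lens: 1/f = 1/dₒ + 1/dᵢ → 1/dᵢ = 1/101.5 − 1/2310 = 0.0094193 mm⁻¹, so dᵢ ≈ 106.1648 mm.
Magnification m = dᵢ/dₒ = 106.1648/2310 ≈ 0.04596.

0.0460×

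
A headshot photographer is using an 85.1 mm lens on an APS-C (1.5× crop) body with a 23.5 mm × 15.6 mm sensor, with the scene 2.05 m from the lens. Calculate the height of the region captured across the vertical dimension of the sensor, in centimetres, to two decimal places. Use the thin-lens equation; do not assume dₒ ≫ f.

dₒ: 2.05 m = 2050 mm.
Similar triangles through the lens centre give W/dₒ = h/dᵢ; with 1/f = 1/dₒ + 1/dᵢ this gives W = h·(dₒ − f)/f.
W = 15.6 mm × (2050 − 85.1) / 85.1 = 15.6 × 23.0893 ≈ 360.193 mm = 36.0193 cm.

36.02 cm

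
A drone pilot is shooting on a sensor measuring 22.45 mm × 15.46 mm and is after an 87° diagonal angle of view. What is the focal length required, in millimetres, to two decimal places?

Sensor diagonal = √(22.45² + 15.46²) = √743.0141 ≈ 27.2583 mm.
From α = 2·arctan(d/2f) we get f = d / (2·tan(α/2)).
With d = 27.2583 mm and α/2 = 43.5°, tan(α/2) ≈ 0.94896, so f ≈ 27.2583 / 1.89793 ≈ 14.3621 mm.

14.36 mm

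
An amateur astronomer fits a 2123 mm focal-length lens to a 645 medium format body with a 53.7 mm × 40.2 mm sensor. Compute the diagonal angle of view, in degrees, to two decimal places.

Sensor diagonal = √(53.7² + 40.2²) = √4499.7300 ≈ 67.0800 mm.
Angle of view α = 2·arctan(d/2f) with d = 67.0800 mm and f = 2123 mm.
d/2f = 0.01580; arctan(0.01580) ≈ 0.9051°, so α ≈ 1.8102°.

1.81°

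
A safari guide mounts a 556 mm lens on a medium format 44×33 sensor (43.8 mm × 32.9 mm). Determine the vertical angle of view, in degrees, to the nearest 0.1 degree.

3.4°

Angle of view α = 2·arctan(h/2f) with h = 32.9 mm and f = 556 mm.
h/2f = 0.02959; arctan(0.02959) ≈ 1.6947°, so α ≈ 3.3894°.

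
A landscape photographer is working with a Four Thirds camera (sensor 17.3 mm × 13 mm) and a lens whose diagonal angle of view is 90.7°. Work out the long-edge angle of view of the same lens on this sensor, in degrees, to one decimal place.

78.0°

Sensor diagonal = √(17.3² + 13²) = √468.2900 ≈ 21.6400 mm.
From the diagonal AOV: f = 21.6400 / (2·tan(45.35°)) = 21.6400 / 2.02459 ≈ 10.6886 mm.
Long-edge AOV = 2·arctan(17.3 / (2 × 10.6886)) = 2·arctan(0.80927) ≈ 77.9646°.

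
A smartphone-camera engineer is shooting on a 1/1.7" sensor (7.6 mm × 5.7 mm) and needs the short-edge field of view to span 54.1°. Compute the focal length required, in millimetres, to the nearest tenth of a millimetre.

5.6 mm

From α = 2·arctan(h/2f) we get f = h / (2·tan(α/2)).
With h = 5.7 mm and α/2 = 27.05°, tan(α/2) ≈ 0.51063, so f ≈ 5.7 / 1.02125 ≈ 5.5814 mm.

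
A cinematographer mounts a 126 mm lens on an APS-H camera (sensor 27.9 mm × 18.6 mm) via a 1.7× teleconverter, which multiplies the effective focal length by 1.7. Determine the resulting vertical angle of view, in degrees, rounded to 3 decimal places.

Effective focal length f = 126 × 1.7 = 214.2 mm.
α = 2·arctan(18.6 / (2 × 214.2)) = 2·arctan(0.04342) ≈ 4.9721°.

4.972°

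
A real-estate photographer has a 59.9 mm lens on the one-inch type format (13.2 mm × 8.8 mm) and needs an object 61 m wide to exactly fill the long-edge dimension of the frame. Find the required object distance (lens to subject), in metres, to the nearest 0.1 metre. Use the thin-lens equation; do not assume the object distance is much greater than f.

276.9 m

W: 61 m = 61000 mm.
Magnification m = w/W = dᵢ/dₒ; combined with 1/f = 1/dₒ + 1/dᵢ this gives dₒ = f·(1 + W/w).
dₒ = 59.9 mm × (1 + 61000/13.2) = 59.9 × 4622.2121 ≈ 276870.506 mm = 276.871 m.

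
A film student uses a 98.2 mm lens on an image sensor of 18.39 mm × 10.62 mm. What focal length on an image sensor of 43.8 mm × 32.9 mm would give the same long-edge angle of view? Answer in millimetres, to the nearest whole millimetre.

Equal angle of view means equal width/f ratio, so f₂ = f₁ · (width₂/width₁) = 98.2 × 43.8/18.39.
f₂ = 98.2 × 2.38173 ≈ 233.886 mm.

234 mm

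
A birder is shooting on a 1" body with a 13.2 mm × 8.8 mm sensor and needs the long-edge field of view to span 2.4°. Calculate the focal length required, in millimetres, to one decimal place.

From α = 2·arctan(w/2f) we get f = w / (2·tan(α/2)).
With w = 13.2 mm and α/2 = 1.2°, tan(α/2) ≈ 0.02095, so f ≈ 13.2 / 0.04189 ≈ 315.0807 mm.

315.1 mm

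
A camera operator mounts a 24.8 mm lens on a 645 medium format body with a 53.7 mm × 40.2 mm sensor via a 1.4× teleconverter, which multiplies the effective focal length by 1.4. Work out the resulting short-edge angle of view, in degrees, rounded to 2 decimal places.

Effective focal length f = 24.8 × 1.4 = 34.72 mm.
α = 2·arctan(40.2 / (2 × 34.72)) = 2·arctan(0.57892) ≈ 60.1346°.

60.13°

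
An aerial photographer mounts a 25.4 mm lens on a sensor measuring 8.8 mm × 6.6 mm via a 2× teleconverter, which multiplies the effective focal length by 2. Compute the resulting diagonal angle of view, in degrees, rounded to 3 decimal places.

12.358°

Effective focal length f = 25.4 × 2 = 50.8 mm.
Sensor diagonal = √(8.8² + 6.6²) = √121.0000 ≈ 11.0000 mm.
α = 2·arctan(11.000 / (2 × 50.8)) = 2·arctan(0.10827) ≈ 12.3584°.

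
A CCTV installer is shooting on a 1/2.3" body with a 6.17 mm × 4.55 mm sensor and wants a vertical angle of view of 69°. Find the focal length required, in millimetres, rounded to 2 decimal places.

From α = 2·arctan(h/2f) we get f = h / (2·tan(α/2)).
With h = 4.55 mm and α/2 = 34.5°, tan(α/2) ≈ 0.68728, so f ≈ 4.55 / 1.37456 ≈ 3.3101 mm.

3.31 mm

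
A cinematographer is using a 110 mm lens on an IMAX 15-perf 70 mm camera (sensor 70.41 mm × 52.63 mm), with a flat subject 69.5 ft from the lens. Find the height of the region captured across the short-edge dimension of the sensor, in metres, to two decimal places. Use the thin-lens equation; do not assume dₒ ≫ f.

dₒ: 69.5 ft × 304.8 mm/ft = 21183.60 mm.
Similar triangles through the lens centre give W/dₒ = h/dᵢ; with 1/f = 1/dₒ + 1/dᵢ this gives W = h·(dₒ − f)/f.
W = 52.63 mm × (21183.6 − 110) / 110 = 52.63 × 191.5782 ≈ 10082.759 mm = 10.0828 m.

10.08 m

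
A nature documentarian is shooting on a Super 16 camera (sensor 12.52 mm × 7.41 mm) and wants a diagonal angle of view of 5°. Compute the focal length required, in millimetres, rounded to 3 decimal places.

166.608 mm

Sensor diagonal = √(12.52² + 7.41²) = √211.6585 ≈ 14.5485 mm.
From α = 2·arctan(d/2f) we get f = d / (2·tan(α/2)).
With d = 14.5485 mm and α/2 = 2.5°, tan(α/2) ≈ 0.04366, so f ≈ 14.5485 / 0.08732 ≈ 166.6076 mm.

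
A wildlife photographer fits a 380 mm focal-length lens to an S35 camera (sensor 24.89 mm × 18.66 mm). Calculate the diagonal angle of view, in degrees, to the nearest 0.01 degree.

4.69°

Sensor diagonal = √(24.89² + 18.66²) = √967.7077 ≈ 31.1080 mm.
Angle of view α = 2·arctan(d/2f) with d = 31.1080 mm and f = 380 mm.
d/2f = 0.04093; arctan(0.04093) ≈ 2.3439°, so α ≈ 4.6878°.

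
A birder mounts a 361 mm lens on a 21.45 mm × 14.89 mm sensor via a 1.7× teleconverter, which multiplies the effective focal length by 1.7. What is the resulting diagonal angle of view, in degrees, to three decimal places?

Effective focal length f = 361 × 1.7 = 613.7 mm.
Sensor diagonal = √(21.45² + 14.89²) = √681.8146 ≈ 26.1116 mm.
α = 2·arctan(26.112 / (2 × 613.7)) = 2·arctan(0.02127) ≈ 2.4374°.

2.437°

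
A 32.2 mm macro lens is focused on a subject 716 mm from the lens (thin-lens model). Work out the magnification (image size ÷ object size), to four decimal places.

Thin lens: 1/f = 1/dₒ + 1/dᵢ → 1/dᵢ = 1/32.2 − 1/716 = 0.0296593 mm⁻¹, so dᵢ ≈ 33.7163 mm.
Magnification m = dᵢ/dₒ = 33.7163/716 ≈ 0.04709.

0.0471×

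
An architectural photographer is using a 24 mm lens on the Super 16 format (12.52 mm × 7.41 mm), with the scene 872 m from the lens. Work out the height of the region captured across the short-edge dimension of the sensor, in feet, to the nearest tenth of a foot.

883.3 ft

dₒ: 872 m = 872000 mm.
Similar triangles through the lens centre give W/dₒ = h/dᵢ; with 1/f = 1/dₒ + 1/dᵢ this gives W = h·(dₒ − f)/f.
W = 7.41 mm × (872000 − 24) / 24 = 7.41 × 36332.3333 ≈ 269222.590 mm = 269222.590/304.8 ft = 883.276 ft.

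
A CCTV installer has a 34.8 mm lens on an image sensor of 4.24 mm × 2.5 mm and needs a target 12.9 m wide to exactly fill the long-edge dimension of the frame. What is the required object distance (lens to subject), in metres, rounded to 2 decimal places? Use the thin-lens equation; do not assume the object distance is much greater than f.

W: 12.9 m = 12900 mm.
Magnification m = w/W = dᵢ/dₒ; combined with 1/f = 1/dₒ + 1/dᵢ this gives dₒ = f·(1 + W/w).
dₒ = 34.8 mm × (1 + 12900/4.24) = 34.8 × 3043.4528 ≈ 105912.158 mm = 105.912 m.

105.91 m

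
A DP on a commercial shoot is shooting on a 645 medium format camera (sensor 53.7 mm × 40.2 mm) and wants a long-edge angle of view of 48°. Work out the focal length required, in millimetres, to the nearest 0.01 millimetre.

From α = 2·arctan(w/2f) we get f = w / (2·tan(α/2)).
With w = 53.7 mm and α/2 = 24°, tan(α/2) ≈ 0.44523, so f ≈ 53.7 / 0.89046 ≈ 60.3061 mm.

60.31 mm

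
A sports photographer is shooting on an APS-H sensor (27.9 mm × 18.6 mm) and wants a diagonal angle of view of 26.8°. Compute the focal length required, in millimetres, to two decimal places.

Sensor diagonal = √(27.9² + 18.6²) = √1124.3700 ≈ 33.5316 mm.
From α = 2·arctan(d/2f) we get f = d / (2·tan(α/2)).
With d = 33.5316 mm and α/2 = 13.4°, tan(α/2) ≈ 0.23823, so f ≈ 33.5316 / 0.47647 ≈ 70.3755 mm.

70.38 mm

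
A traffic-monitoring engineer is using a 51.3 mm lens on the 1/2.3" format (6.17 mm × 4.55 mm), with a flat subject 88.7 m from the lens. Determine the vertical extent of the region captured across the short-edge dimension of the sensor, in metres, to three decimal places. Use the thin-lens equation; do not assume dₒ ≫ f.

7.863 m

dₒ: 88.7 m = 88700 mm.
Similar triangles through the lens centre give W/dₒ = h/dᵢ; with 1/f = 1/dₒ + 1/dᵢ this gives W = h·(dₒ − f)/f.
W = 4.55 mm × (88700 − 51.3) / 51.3 = 4.55 × 1728.0448 ≈ 7862.604 mm = 7.8626 m.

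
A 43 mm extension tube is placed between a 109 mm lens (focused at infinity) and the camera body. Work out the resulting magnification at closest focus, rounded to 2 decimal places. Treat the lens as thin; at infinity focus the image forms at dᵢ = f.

0.39×

The tube moves the image plane from f to f + e, so dᵢ = 109 + 43 = 152 mm. Focus is achieved when 1/f = 1/dₒ + 1/dᵢ, giving dₒ = 1/(1/f − 1/(f+e)).
Magnification m = dᵢ/dₒ = (f+e)·(1/f − 1/(f+e)) = e/f = 43/109 ≈ 0.3945.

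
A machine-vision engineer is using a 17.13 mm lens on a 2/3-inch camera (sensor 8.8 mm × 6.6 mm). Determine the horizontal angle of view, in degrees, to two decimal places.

28.81°

Angle of view α = 2·arctan(w/2f) with w = 8.8 mm and f = 17.13 mm.
w/2f = 0.25686; arctan(0.25686) ≈ 14.4055°, so α ≈ 28.8111°.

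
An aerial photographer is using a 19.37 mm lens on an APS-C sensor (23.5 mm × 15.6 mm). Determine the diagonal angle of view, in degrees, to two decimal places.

Sensor diagonal = √(23.5² + 15.6²) = √795.6100 ≈ 28.2066 mm.
Angle of view α = 2·arctan(d/2f) with d = 28.2066 mm and f = 19.37 mm.
d/2f = 0.72810; arctan(0.72810) ≈ 36.0583°, so α ≈ 72.1167°.

72.12°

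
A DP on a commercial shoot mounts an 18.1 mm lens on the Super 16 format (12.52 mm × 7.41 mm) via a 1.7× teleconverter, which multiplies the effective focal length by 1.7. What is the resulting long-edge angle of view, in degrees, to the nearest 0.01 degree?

23.00°

Effective focal length f = 18.1 × 1.7 = 30.77 mm.
α = 2·arctan(12.52 / (2 × 30.77)) = 2·arctan(0.20344) ≈ 22.9992°.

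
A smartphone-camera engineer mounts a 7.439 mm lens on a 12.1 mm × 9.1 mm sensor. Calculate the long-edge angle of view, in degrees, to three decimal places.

78.242°

Angle of view α = 2·arctan(w/2f) with w = 12.1 mm and f = 7.439 mm.
w/2f = 0.81328; arctan(0.81328) ≈ 39.1208°, so α ≈ 78.2416°.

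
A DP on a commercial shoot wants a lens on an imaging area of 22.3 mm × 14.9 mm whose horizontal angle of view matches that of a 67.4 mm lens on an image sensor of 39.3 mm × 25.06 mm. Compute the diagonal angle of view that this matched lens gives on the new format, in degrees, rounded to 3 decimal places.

Equal horizontal AOV ⇒ f₂ = f₁ · 22.3/39.3 = 67.4 × 0.56743 ≈ 38.2448 mm.
Sensor diagonal = √(22.3² + 14.9²) = √719.3000 ≈ 26.8198 mm.
Diagonal AOV on the new format = 2·arctan(26.8198 / (2 × 38.2448)) = 2·arctan(0.35063) ≈ 38.6447°.

38.645°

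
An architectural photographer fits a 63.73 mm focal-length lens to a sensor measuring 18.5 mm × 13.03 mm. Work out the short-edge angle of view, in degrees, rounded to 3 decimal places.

11.674°

Angle of view α = 2·arctan(h/2f) with h = 13.03 mm and f = 63.73 mm.
h/2f = 0.10223; arctan(0.10223) ≈ 5.8370°, so α ≈ 11.6739°.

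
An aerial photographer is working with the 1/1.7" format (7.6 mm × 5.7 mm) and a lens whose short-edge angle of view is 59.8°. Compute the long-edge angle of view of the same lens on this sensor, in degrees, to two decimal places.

74.95°

From the short-edge AOV: f = 5.7 / (2·tan(29.9°)) = 5.7 / 1.15005 ≈ 4.9563 mm.
Long-edge AOV = 2·arctan(7.6 / (2 × 4.9563)) = 2·arctan(0.76670) ≈ 74.9548°.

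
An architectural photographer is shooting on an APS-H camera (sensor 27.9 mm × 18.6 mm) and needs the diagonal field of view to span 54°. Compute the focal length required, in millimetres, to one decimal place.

32.9 mm

Sensor diagonal = √(27.9² + 18.6²) = √1124.3700 ≈ 33.5316 mm.
From α = 2·arctan(d/2f) we get f = d / (2·tan(α/2)).
With d = 33.5316 mm and α/2 = 27°, tan(α/2) ≈ 0.50953, so f ≈ 33.5316 / 1.01905 ≈ 32.9048 mm.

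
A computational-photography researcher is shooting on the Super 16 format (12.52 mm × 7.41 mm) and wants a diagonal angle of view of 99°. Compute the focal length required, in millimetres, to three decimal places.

6.213 mm

Sensor diagonal = √(12.52² + 7.41²) = √211.6585 ≈ 14.5485 mm.
From α = 2·arctan(d/2f) we get f = d / (2·tan(α/2)).
With d = 14.5485 mm and α/2 = 49.5°, tan(α/2) ≈ 1.17085, so f ≈ 14.5485 / 2.34170 ≈ 6.2128 mm.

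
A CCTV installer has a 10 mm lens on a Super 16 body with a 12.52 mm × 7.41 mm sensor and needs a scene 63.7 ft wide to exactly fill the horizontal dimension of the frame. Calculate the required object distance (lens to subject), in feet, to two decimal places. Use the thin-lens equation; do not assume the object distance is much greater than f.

W: 63.7 ft × 304.8 mm/ft = 19415.76 mm.
Magnification m = w/W = dᵢ/dₒ; combined with 1/f = 1/dₒ + 1/dᵢ this gives dₒ = f·(1 + W/w).
dₒ = 10 mm × (1 + 19415.8/12.52) = 10 × 1551.7795 ≈ 15517.795 mm = 15517.795/304.8 ft = 50.9114 ft.

50.91 ft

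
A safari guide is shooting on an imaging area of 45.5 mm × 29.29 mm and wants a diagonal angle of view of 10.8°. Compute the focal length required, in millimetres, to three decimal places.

286.225 mm

Sensor diagonal = √(45.5² + 29.29²) = √2928.1541 ≈ 54.1124 mm.
From α = 2·arctan(d/2f) we get f = d / (2·tan(α/2)).
With d = 54.1124 mm and α/2 = 5.4°, tan(α/2) ≈ 0.09453, so f ≈ 54.1124 / 0.18906 ≈ 286.2248 mm.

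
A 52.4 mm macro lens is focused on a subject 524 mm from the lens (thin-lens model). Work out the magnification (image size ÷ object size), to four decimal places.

0.1111×

Thin lens: 1/f = 1/dₒ + 1/dᵢ → 1/dᵢ = 1/52.4 − 1/524 = 0.0171756 mm⁻¹, so dᵢ ≈ 58.2222 mm.
Magnification m = dᵢ/dₒ = 58.2222/524 ≈ 0.11111.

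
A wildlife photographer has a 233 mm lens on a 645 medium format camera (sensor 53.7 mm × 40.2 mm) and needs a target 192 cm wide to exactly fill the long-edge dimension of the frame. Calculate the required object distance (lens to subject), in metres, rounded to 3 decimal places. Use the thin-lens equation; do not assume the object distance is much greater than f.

8.564 m

W: 192 cm = 1920 mm.
Magnification m = w/W = dᵢ/dₒ; combined with 1/f = 1/dₒ + 1/dᵢ this gives dₒ = f·(1 + W/w).
dₒ = 233 mm × (1 + 1920/53.7) = 233 × 36.7542 ≈ 8563.726 mm = 8.56373 m.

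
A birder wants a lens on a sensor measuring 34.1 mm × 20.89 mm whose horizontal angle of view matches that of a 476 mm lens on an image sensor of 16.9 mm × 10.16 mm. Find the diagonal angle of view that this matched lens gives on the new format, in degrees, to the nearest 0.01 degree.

2.39°

Equal horizontal AOV ⇒ f₂ = f₁ · 34.1/16.9 = 476 × 2.01775 ≈ 960.4497 mm.
Sensor diagonal = √(34.1² + 20.89²) = √1599.2021 ≈ 39.9900 mm.
Diagonal AOV on the new format = 2·arctan(39.9900 / (2 × 960.4497)) = 2·arctan(0.02082) ≈ 2.3853°.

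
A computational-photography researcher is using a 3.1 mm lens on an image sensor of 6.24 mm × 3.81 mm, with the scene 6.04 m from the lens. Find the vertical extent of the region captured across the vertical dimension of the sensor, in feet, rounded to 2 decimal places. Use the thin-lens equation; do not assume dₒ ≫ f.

24.34 ft

dₒ: 6.04 m = 6040 mm.
Similar triangles through the lens centre give W/dₒ = h/dᵢ; with 1/f = 1/dₒ + 1/dᵢ this gives W = h·(dₒ − f)/f.
W = 3.81 mm × (6040 − 3.1) / 3.1 = 3.81 × 1947.3871 ≈ 7419.545 mm = 7419.545/304.8 ft = 24.3423 ft.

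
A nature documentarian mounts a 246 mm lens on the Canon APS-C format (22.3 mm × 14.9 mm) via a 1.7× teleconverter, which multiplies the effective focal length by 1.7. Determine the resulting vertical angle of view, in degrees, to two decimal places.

2.04°

Effective focal length f = 246 × 1.7 = 418.2 mm.
α = 2·arctan(14.9 / (2 × 418.2)) = 2·arctan(0.01781) ≈ 2.0412°.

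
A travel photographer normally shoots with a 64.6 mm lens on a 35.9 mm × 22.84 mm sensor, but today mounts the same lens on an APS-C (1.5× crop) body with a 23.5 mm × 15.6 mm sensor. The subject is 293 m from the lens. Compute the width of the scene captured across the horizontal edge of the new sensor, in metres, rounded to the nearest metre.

The focal length stays 64.6 mm; the relevant sensor dimension is now w = 23.5 mm. Object distance dₒ = 293 m = 293000 mm.
Thin-lens field width W = w·(dₒ − f)/f = 23.5 × (293000 − 64.6)/64.6 ≈ 106563.187 mm = 106.563 m.

107 m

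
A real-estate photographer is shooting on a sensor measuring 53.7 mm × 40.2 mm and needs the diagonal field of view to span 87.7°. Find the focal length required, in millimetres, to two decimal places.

Sensor diagonal = √(53.7² + 40.2²) = √4499.7300 ≈ 67.0800 mm.
From α = 2·arctan(d/2f) we get f = d / (2·tan(α/2)).
With d = 67.0800 mm and α/2 = 43.85°, tan(α/2) ≈ 0.96064, so f ≈ 67.0800 / 1.92128 ≈ 34.9142 mm.

34.91 mm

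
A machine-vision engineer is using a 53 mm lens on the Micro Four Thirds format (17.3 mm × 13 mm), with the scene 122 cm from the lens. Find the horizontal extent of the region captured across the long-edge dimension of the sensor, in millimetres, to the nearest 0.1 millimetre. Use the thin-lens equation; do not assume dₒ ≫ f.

380.9 mm

dₒ: 122 cm = 1220 mm.
Similar triangles through the lens centre give W/dₒ = w/dᵢ; with 1/f = 1/dₒ + 1/dᵢ this gives W = w·(dₒ − f)/f.
W = 17.3 mm × (1220 − 53) / 53 = 17.3 × 22.0189 ≈ 380.926 mm.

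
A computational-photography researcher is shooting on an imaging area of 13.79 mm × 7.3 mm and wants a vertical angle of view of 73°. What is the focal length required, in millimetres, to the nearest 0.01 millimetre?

4.93 mm

From α = 2·arctan(h/2f) we get f = h / (2·tan(α/2)).
With h = 7.3 mm and α/2 = 36.5°, tan(α/2) ≈ 0.73996, so f ≈ 7.3 / 1.47992 ≈ 4.9327 mm.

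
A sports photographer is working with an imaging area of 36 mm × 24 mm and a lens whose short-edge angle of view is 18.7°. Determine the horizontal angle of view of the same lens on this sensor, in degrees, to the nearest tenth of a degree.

27.7°

From the short-edge AOV: f = 24 / (2·tan(9.35°)) = 24 / 0.32930 ≈ 72.8808 mm.
Horizontal AOV = 2·arctan(36 / (2 × 72.8808)) = 2·arctan(0.24698) ≈ 27.7464°.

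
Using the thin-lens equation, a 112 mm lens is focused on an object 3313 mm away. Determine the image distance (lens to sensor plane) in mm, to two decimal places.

115.92 mm

1/dᵢ = 1/f − 1/dₒ = 1/112 − 1/3313 = 0.0086267 mm⁻¹.
dᵢ = 1/0.0086267 ≈ 115.9188 mm.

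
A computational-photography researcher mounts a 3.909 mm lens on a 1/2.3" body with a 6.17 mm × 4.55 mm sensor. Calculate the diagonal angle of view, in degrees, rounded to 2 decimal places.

88.88°

Sensor diagonal = √(6.17² + 4.55²) = √58.7714 ≈ 7.6663 mm.
Angle of view α = 2·arctan(d/2f) with d = 7.6663 mm and f = 3.909 mm.
d/2f = 0.98059; arctan(0.98059) ≈ 44.4385°, so α ≈ 88.8770°.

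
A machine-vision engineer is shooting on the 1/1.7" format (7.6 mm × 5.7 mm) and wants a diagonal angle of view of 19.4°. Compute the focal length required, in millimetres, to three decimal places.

Sensor diagonal = √(7.6² + 5.7²) = √90.2500 ≈ 9.5000 mm.
From α = 2·arctan(d/2f) we get f = d / (2·tan(α/2)).
With d = 9.5000 mm and α/2 = 9.7°, tan(α/2) ≈ 0.17093, so f ≈ 9.5000 / 0.34187 ≈ 27.7886 mm.

27.789 mm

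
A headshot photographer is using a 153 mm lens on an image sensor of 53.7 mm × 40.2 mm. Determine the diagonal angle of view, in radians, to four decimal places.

Sensor diagonal = √(53.7² + 40.2²) = √4499.7300 ≈ 67.0800 mm.
Angle of view α = 2·arctan(d/2f) with d = 67.0800 mm and f = 153 mm.
d/2f = 0.21922; arctan(0.21922) ≈ 0.2158 rad, so α ≈ 0.4316 rad.

0.4316 rad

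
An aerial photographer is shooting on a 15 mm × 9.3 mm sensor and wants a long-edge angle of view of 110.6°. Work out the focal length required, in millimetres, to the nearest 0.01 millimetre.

From α = 2·arctan(w/2f) we get f = w / (2·tan(α/2)).
With w = 15 mm and α/2 = 55.3°, tan(α/2) ≈ 1.44418, so f ≈ 15 / 2.88837 ≈ 5.1932 mm.

5.19 mm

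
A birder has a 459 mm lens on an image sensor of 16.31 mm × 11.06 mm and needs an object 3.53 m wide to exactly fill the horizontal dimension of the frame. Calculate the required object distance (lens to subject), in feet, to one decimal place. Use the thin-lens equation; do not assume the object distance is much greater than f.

W: 3.53 m = 3530 mm.
Magnification m = w/W = dᵢ/dₒ; combined with 1/f = 1/dₒ + 1/dᵢ this gives dₒ = f·(1 + W/w).
dₒ = 459 mm × (1 + 3530/16.31) = 459 × 217.4316 ≈ 99801.121 mm = 99801.121/304.8 ft = 327.432 ft.

327.4 ft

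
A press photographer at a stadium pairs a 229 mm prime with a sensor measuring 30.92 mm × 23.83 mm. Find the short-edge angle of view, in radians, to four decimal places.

Angle of view α = 2·arctan(h/2f) with h = 23.83 mm and f = 229 mm.
h/2f = 0.05203; arctan(0.05203) ≈ 0.0520 rad, so α ≈ 0.1040 rad.

0.1040 rad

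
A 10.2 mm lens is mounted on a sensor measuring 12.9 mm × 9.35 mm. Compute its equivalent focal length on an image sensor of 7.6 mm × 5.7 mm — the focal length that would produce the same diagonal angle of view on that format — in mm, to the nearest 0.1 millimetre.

6.1 mm

Sensor diagonal = √(12.9² + 9.35²) = √253.8325 ≈ 15.9321 mm.
Sensor diagonal = √(7.6² + 5.7²) = √90.2500 ≈ 9.5000 mm.
Equal angle of view means equal diagonal/f ratio, so f₂ = f₁ · (diagonal₂/diagonal₁) = 10.2 × 9.5000/15.9321.
f₂ = 10.2 × 0.59628 ≈ 6.082 mm.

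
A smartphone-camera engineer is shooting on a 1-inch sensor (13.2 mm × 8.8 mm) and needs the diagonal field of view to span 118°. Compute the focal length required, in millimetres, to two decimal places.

Sensor diagonal = √(13.2² + 8.8²) = √251.6800 ≈ 15.8644 mm.
From α = 2·arctan(d/2f) we get f = d / (2·tan(α/2)).
With d = 15.8644 mm and α/2 = 59°, tan(α/2) ≈ 1.66428, so f ≈ 15.8644 / 3.32856 ≈ 4.7662 mm.

4.77 mm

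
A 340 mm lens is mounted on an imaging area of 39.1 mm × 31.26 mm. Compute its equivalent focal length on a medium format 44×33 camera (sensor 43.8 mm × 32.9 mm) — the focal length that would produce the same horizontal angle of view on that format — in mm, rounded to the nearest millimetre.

381 mm

Equal angle of view means equal width/f ratio, so f₂ = f₁ · (width₂/width₁) = 340 × 43.8/39.1.
f₂ = 340 × 1.12020 ≈ 380.870 mm.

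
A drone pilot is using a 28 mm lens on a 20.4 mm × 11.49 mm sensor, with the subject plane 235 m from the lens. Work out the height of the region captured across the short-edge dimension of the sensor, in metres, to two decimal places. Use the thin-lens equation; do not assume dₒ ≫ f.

dₒ: 235 m = 235000 mm.
Similar triangles through the lens centre give W/dₒ = h/dᵢ; with 1/f = 1/dₒ + 1/dᵢ this gives W = h·(dₒ − f)/f.
W = 11.49 mm × (235000 − 28) / 28 = 11.49 × 8391.8571 ≈ 96422.439 mm = 96.4224 m.

96.42 m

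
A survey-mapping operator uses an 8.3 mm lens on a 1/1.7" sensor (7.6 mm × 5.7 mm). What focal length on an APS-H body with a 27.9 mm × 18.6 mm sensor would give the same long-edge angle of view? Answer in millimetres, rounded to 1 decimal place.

Equal angle of view means equal width/f ratio, so f₂ = f₁ · (width₂/width₁) = 8.3 × 27.9/7.6.
f₂ = 8.3 × 3.67105 ≈ 30.470 mm.

30.5 mm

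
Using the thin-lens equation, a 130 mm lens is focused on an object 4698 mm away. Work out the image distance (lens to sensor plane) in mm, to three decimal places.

1/dᵢ = 1/f − 1/dₒ = 1/130 − 1/4698 = 0.0074795 mm⁻¹.
dᵢ = 1/0.0074795 ≈ 133.6996 mm.

133.700 mm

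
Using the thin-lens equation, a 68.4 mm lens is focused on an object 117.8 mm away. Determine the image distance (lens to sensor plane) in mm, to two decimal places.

1/dᵢ = 1/f − 1/dₒ = 1/68.4 − 1/117.8 = 0.0061309 mm⁻¹.
dᵢ = 1/0.0061309 ≈ 163.1077 mm.

163.11 mm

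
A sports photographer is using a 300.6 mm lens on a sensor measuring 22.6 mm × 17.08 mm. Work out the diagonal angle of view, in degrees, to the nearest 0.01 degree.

5.40°

Sensor diagonal = √(22.6² + 17.08²) = √802.4864 ≈ 28.3282 mm.
Angle of view α = 2·arctan(d/2f) with d = 28.3282 mm and f = 300.6 mm.
d/2f = 0.04712; arctan(0.04712) ≈ 2.6977°, so α ≈ 5.3955°.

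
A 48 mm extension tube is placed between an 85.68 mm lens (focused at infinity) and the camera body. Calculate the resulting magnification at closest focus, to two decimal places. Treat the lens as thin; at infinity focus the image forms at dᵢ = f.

0.56×

The tube moves the image plane from f to f + e, so dᵢ = 85.68 + 48 = 133.68 mm. Focus is achieved when 1/f = 1/dₒ + 1/dᵢ, giving dₒ = 1/(1/f − 1/(f+e)).
Magnification m = dᵢ/dₒ = (f+e)·(1/f − 1/(f+e)) = e/f = 48/85.68 ≈ 0.5602.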